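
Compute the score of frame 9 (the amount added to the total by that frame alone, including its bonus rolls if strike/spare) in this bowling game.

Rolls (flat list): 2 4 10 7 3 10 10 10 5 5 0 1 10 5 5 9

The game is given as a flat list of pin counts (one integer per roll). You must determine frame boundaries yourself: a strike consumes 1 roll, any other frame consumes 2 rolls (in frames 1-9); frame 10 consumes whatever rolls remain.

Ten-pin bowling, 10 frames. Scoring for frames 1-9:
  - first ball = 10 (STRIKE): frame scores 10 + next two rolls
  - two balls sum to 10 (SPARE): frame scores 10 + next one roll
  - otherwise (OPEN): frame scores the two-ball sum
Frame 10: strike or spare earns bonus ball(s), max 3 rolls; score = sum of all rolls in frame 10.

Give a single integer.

Frame 1: OPEN (2+4=6). Cumulative: 6
Frame 2: STRIKE. 10 + next two rolls (7+3) = 20. Cumulative: 26
Frame 3: SPARE (7+3=10). 10 + next roll (10) = 20. Cumulative: 46
Frame 4: STRIKE. 10 + next two rolls (10+10) = 30. Cumulative: 76
Frame 5: STRIKE. 10 + next two rolls (10+5) = 25. Cumulative: 101
Frame 6: STRIKE. 10 + next two rolls (5+5) = 20. Cumulative: 121
Frame 7: SPARE (5+5=10). 10 + next roll (0) = 10. Cumulative: 131
Frame 8: OPEN (0+1=1). Cumulative: 132
Frame 9: STRIKE. 10 + next two rolls (5+5) = 20. Cumulative: 152
Frame 10: SPARE. Sum of all frame-10 rolls (5+5+9) = 19. Cumulative: 171

Answer: 20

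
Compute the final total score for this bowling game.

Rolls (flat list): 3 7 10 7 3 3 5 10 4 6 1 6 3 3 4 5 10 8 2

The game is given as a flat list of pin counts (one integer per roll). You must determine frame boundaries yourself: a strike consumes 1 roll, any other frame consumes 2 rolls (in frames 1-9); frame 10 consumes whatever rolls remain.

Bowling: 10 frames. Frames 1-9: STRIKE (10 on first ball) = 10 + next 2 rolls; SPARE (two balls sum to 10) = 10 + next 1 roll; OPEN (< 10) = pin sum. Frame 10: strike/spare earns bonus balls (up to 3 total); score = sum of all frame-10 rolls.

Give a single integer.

Frame 1: SPARE (3+7=10). 10 + next roll (10) = 20. Cumulative: 20
Frame 2: STRIKE. 10 + next two rolls (7+3) = 20. Cumulative: 40
Frame 3: SPARE (7+3=10). 10 + next roll (3) = 13. Cumulative: 53
Frame 4: OPEN (3+5=8). Cumulative: 61
Frame 5: STRIKE. 10 + next two rolls (4+6) = 20. Cumulative: 81
Frame 6: SPARE (4+6=10). 10 + next roll (1) = 11. Cumulative: 92
Frame 7: OPEN (1+6=7). Cumulative: 99
Frame 8: OPEN (3+3=6). Cumulative: 105
Frame 9: OPEN (4+5=9). Cumulative: 114
Frame 10: STRIKE. Sum of all frame-10 rolls (10+8+2) = 20. Cumulative: 134

Answer: 134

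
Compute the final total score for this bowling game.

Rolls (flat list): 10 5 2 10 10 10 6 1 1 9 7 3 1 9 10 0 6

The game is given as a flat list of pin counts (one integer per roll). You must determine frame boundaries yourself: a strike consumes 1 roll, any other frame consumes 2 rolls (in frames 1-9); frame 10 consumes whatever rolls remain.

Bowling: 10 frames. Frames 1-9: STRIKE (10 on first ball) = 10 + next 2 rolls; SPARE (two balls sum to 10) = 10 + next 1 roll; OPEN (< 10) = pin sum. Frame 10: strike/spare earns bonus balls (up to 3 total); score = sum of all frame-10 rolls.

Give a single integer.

Frame 1: STRIKE. 10 + next two rolls (5+2) = 17. Cumulative: 17
Frame 2: OPEN (5+2=7). Cumulative: 24
Frame 3: STRIKE. 10 + next two rolls (10+10) = 30. Cumulative: 54
Frame 4: STRIKE. 10 + next two rolls (10+6) = 26. Cumulative: 80
Frame 5: STRIKE. 10 + next two rolls (6+1) = 17. Cumulative: 97
Frame 6: OPEN (6+1=7). Cumulative: 104
Frame 7: SPARE (1+9=10). 10 + next roll (7) = 17. Cumulative: 121
Frame 8: SPARE (7+3=10). 10 + next roll (1) = 11. Cumulative: 132
Frame 9: SPARE (1+9=10). 10 + next roll (10) = 20. Cumulative: 152
Frame 10: STRIKE. Sum of all frame-10 rolls (10+0+6) = 16. Cumulative: 168

Answer: 168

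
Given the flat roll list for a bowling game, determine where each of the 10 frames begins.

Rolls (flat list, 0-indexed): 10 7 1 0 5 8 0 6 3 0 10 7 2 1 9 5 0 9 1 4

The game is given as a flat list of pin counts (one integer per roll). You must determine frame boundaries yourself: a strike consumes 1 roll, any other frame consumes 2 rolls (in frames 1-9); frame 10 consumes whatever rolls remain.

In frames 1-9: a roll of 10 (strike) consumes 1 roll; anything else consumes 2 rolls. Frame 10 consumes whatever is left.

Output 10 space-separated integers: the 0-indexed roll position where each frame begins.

Frame 1 starts at roll index 0: roll=10 (strike), consumes 1 roll
Frame 2 starts at roll index 1: rolls=7,1 (sum=8), consumes 2 rolls
Frame 3 starts at roll index 3: rolls=0,5 (sum=5), consumes 2 rolls
Frame 4 starts at roll index 5: rolls=8,0 (sum=8), consumes 2 rolls
Frame 5 starts at roll index 7: rolls=6,3 (sum=9), consumes 2 rolls
Frame 6 starts at roll index 9: rolls=0,10 (sum=10), consumes 2 rolls
Frame 7 starts at roll index 11: rolls=7,2 (sum=9), consumes 2 rolls
Frame 8 starts at roll index 13: rolls=1,9 (sum=10), consumes 2 rolls
Frame 9 starts at roll index 15: rolls=5,0 (sum=5), consumes 2 rolls
Frame 10 starts at roll index 17: 3 remaining rolls

Answer: 0 1 3 5 7 9 11 13 15 17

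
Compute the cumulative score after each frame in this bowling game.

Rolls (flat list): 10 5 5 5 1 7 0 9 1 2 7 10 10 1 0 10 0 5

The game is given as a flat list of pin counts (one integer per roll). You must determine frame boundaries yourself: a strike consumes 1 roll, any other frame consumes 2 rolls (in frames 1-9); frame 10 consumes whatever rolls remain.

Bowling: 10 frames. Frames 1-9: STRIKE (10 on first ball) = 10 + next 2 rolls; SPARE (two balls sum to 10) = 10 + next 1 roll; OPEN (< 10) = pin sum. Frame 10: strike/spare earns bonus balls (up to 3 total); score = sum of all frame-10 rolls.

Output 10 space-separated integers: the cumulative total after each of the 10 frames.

Answer: 20 35 41 48 60 69 90 101 102 117

Derivation:
Frame 1: STRIKE. 10 + next two rolls (5+5) = 20. Cumulative: 20
Frame 2: SPARE (5+5=10). 10 + next roll (5) = 15. Cumulative: 35
Frame 3: OPEN (5+1=6). Cumulative: 41
Frame 4: OPEN (7+0=7). Cumulative: 48
Frame 5: SPARE (9+1=10). 10 + next roll (2) = 12. Cumulative: 60
Frame 6: OPEN (2+7=9). Cumulative: 69
Frame 7: STRIKE. 10 + next two rolls (10+1) = 21. Cumulative: 90
Frame 8: STRIKE. 10 + next two rolls (1+0) = 11. Cumulative: 101
Frame 9: OPEN (1+0=1). Cumulative: 102
Frame 10: STRIKE. Sum of all frame-10 rolls (10+0+5) = 15. Cumulative: 117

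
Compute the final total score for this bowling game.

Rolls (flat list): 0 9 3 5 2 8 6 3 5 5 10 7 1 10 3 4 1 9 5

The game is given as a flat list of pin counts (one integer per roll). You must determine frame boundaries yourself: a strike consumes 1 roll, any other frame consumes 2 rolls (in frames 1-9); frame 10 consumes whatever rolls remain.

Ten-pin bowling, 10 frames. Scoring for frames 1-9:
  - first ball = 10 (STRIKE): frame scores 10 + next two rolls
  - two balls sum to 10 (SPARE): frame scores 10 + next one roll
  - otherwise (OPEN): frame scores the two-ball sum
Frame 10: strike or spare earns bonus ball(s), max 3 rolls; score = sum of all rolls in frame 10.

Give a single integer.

Answer: 127

Derivation:
Frame 1: OPEN (0+9=9). Cumulative: 9
Frame 2: OPEN (3+5=8). Cumulative: 17
Frame 3: SPARE (2+8=10). 10 + next roll (6) = 16. Cumulative: 33
Frame 4: OPEN (6+3=9). Cumulative: 42
Frame 5: SPARE (5+5=10). 10 + next roll (10) = 20. Cumulative: 62
Frame 6: STRIKE. 10 + next two rolls (7+1) = 18. Cumulative: 80
Frame 7: OPEN (7+1=8). Cumulative: 88
Frame 8: STRIKE. 10 + next two rolls (3+4) = 17. Cumulative: 105
Frame 9: OPEN (3+4=7). Cumulative: 112
Frame 10: SPARE. Sum of all frame-10 rolls (1+9+5) = 15. Cumulative: 127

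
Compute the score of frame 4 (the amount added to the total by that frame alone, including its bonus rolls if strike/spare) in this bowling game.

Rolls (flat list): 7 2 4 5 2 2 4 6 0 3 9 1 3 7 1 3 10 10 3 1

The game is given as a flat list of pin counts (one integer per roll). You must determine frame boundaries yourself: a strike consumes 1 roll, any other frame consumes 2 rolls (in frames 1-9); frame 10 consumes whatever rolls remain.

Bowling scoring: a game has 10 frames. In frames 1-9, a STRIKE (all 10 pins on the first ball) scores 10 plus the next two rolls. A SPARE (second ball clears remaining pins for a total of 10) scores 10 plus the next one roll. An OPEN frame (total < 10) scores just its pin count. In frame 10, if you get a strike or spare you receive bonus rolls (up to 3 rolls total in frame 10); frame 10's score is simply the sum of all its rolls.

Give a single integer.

Frame 1: OPEN (7+2=9). Cumulative: 9
Frame 2: OPEN (4+5=9). Cumulative: 18
Frame 3: OPEN (2+2=4). Cumulative: 22
Frame 4: SPARE (4+6=10). 10 + next roll (0) = 10. Cumulative: 32
Frame 5: OPEN (0+3=3). Cumulative: 35
Frame 6: SPARE (9+1=10). 10 + next roll (3) = 13. Cumulative: 48

Answer: 10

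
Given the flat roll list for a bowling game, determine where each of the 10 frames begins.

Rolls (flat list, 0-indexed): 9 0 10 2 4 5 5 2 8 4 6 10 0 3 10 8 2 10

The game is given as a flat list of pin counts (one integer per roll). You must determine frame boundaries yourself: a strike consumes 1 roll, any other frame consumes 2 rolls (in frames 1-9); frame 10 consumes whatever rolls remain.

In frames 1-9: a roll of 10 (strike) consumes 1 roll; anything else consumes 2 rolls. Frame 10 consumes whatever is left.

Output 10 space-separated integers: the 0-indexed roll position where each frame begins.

Frame 1 starts at roll index 0: rolls=9,0 (sum=9), consumes 2 rolls
Frame 2 starts at roll index 2: roll=10 (strike), consumes 1 roll
Frame 3 starts at roll index 3: rolls=2,4 (sum=6), consumes 2 rolls
Frame 4 starts at roll index 5: rolls=5,5 (sum=10), consumes 2 rolls
Frame 5 starts at roll index 7: rolls=2,8 (sum=10), consumes 2 rolls
Frame 6 starts at roll index 9: rolls=4,6 (sum=10), consumes 2 rolls
Frame 7 starts at roll index 11: roll=10 (strike), consumes 1 roll
Frame 8 starts at roll index 12: rolls=0,3 (sum=3), consumes 2 rolls
Frame 9 starts at roll index 14: roll=10 (strike), consumes 1 roll
Frame 10 starts at roll index 15: 3 remaining rolls

Answer: 0 2 3 5 7 9 11 12 14 15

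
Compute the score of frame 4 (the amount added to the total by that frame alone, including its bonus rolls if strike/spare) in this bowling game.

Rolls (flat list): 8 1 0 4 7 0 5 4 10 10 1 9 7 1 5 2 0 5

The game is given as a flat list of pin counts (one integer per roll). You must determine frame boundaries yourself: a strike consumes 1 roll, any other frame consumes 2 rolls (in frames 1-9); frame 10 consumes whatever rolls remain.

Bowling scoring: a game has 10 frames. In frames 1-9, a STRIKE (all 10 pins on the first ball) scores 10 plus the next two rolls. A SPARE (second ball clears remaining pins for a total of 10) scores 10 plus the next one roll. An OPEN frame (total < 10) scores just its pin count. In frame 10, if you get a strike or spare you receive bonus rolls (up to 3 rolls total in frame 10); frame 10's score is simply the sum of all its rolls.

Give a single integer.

Frame 1: OPEN (8+1=9). Cumulative: 9
Frame 2: OPEN (0+4=4). Cumulative: 13
Frame 3: OPEN (7+0=7). Cumulative: 20
Frame 4: OPEN (5+4=9). Cumulative: 29
Frame 5: STRIKE. 10 + next two rolls (10+1) = 21. Cumulative: 50
Frame 6: STRIKE. 10 + next two rolls (1+9) = 20. Cumulative: 70

Answer: 9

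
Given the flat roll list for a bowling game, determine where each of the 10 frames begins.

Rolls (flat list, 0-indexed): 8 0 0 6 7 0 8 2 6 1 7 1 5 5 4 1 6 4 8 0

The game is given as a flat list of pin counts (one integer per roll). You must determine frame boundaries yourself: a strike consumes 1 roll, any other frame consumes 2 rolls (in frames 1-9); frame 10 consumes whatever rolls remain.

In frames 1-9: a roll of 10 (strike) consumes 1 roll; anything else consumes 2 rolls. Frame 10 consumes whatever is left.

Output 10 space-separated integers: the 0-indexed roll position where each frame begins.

Frame 1 starts at roll index 0: rolls=8,0 (sum=8), consumes 2 rolls
Frame 2 starts at roll index 2: rolls=0,6 (sum=6), consumes 2 rolls
Frame 3 starts at roll index 4: rolls=7,0 (sum=7), consumes 2 rolls
Frame 4 starts at roll index 6: rolls=8,2 (sum=10), consumes 2 rolls
Frame 5 starts at roll index 8: rolls=6,1 (sum=7), consumes 2 rolls
Frame 6 starts at roll index 10: rolls=7,1 (sum=8), consumes 2 rolls
Frame 7 starts at roll index 12: rolls=5,5 (sum=10), consumes 2 rolls
Frame 8 starts at roll index 14: rolls=4,1 (sum=5), consumes 2 rolls
Frame 9 starts at roll index 16: rolls=6,4 (sum=10), consumes 2 rolls
Frame 10 starts at roll index 18: 2 remaining rolls

Answer: 0 2 4 6 8 10 12 14 16 18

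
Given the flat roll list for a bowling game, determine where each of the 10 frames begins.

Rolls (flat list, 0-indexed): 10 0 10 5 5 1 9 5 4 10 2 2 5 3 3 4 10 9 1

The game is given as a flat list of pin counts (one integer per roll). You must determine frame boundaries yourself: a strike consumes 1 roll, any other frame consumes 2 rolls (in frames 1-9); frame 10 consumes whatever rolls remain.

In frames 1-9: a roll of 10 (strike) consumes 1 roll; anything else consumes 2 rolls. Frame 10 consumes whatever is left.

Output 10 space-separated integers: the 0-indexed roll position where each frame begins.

Frame 1 starts at roll index 0: roll=10 (strike), consumes 1 roll
Frame 2 starts at roll index 1: rolls=0,10 (sum=10), consumes 2 rolls
Frame 3 starts at roll index 3: rolls=5,5 (sum=10), consumes 2 rolls
Frame 4 starts at roll index 5: rolls=1,9 (sum=10), consumes 2 rolls
Frame 5 starts at roll index 7: rolls=5,4 (sum=9), consumes 2 rolls
Frame 6 starts at roll index 9: roll=10 (strike), consumes 1 roll
Frame 7 starts at roll index 10: rolls=2,2 (sum=4), consumes 2 rolls
Frame 8 starts at roll index 12: rolls=5,3 (sum=8), consumes 2 rolls
Frame 9 starts at roll index 14: rolls=3,4 (sum=7), consumes 2 rolls
Frame 10 starts at roll index 16: 3 remaining rolls

Answer: 0 1 3 5 7 9 10 12 14 16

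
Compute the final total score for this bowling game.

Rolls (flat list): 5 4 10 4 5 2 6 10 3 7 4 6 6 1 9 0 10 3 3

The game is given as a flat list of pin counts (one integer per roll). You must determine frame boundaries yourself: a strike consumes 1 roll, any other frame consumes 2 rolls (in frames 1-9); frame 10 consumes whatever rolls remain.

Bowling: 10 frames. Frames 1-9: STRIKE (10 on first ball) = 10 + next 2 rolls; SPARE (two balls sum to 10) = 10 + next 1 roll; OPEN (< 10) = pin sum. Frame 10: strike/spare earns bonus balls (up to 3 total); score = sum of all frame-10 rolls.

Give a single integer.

Frame 1: OPEN (5+4=9). Cumulative: 9
Frame 2: STRIKE. 10 + next two rolls (4+5) = 19. Cumulative: 28
Frame 3: OPEN (4+5=9). Cumulative: 37
Frame 4: OPEN (2+6=8). Cumulative: 45
Frame 5: STRIKE. 10 + next two rolls (3+7) = 20. Cumulative: 65
Frame 6: SPARE (3+7=10). 10 + next roll (4) = 14. Cumulative: 79
Frame 7: SPARE (4+6=10). 10 + next roll (6) = 16. Cumulative: 95
Frame 8: OPEN (6+1=7). Cumulative: 102
Frame 9: OPEN (9+0=9). Cumulative: 111
Frame 10: STRIKE. Sum of all frame-10 rolls (10+3+3) = 16. Cumulative: 127

Answer: 127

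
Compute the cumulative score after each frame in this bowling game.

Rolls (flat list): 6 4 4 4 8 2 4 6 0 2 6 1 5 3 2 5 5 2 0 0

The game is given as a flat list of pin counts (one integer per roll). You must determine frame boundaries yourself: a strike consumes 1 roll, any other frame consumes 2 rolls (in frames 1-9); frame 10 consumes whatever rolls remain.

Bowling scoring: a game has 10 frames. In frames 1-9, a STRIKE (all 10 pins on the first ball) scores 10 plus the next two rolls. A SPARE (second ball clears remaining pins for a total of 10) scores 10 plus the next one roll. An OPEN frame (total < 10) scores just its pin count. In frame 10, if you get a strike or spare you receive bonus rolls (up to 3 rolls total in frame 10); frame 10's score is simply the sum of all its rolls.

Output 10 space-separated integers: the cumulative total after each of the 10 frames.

Frame 1: SPARE (6+4=10). 10 + next roll (4) = 14. Cumulative: 14
Frame 2: OPEN (4+4=8). Cumulative: 22
Frame 3: SPARE (8+2=10). 10 + next roll (4) = 14. Cumulative: 36
Frame 4: SPARE (4+6=10). 10 + next roll (0) = 10. Cumulative: 46
Frame 5: OPEN (0+2=2). Cumulative: 48
Frame 6: OPEN (6+1=7). Cumulative: 55
Frame 7: OPEN (5+3=8). Cumulative: 63
Frame 8: OPEN (2+5=7). Cumulative: 70
Frame 9: OPEN (5+2=7). Cumulative: 77
Frame 10: OPEN. Sum of all frame-10 rolls (0+0) = 0. Cumulative: 77

Answer: 14 22 36 46 48 55 63 70 77 77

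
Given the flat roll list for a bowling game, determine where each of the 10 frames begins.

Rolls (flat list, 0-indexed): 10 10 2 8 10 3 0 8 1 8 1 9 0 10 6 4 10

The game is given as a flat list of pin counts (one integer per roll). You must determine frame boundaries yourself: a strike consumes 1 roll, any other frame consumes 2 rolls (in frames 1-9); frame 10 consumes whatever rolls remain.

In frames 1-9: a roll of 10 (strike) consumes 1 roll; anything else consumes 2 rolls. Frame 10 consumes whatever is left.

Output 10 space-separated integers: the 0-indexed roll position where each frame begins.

Frame 1 starts at roll index 0: roll=10 (strike), consumes 1 roll
Frame 2 starts at roll index 1: roll=10 (strike), consumes 1 roll
Frame 3 starts at roll index 2: rolls=2,8 (sum=10), consumes 2 rolls
Frame 4 starts at roll index 4: roll=10 (strike), consumes 1 roll
Frame 5 starts at roll index 5: rolls=3,0 (sum=3), consumes 2 rolls
Frame 6 starts at roll index 7: rolls=8,1 (sum=9), consumes 2 rolls
Frame 7 starts at roll index 9: rolls=8,1 (sum=9), consumes 2 rolls
Frame 8 starts at roll index 11: rolls=9,0 (sum=9), consumes 2 rolls
Frame 9 starts at roll index 13: roll=10 (strike), consumes 1 roll
Frame 10 starts at roll index 14: 3 remaining rolls

Answer: 0 1 2 4 5 7 9 11 13 14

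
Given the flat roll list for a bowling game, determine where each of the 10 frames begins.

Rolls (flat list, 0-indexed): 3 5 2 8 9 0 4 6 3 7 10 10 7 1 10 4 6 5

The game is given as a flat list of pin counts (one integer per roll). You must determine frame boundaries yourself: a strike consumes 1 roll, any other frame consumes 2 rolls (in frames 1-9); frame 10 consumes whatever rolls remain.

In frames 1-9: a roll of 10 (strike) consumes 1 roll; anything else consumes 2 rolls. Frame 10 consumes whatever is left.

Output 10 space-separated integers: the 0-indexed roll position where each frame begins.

Frame 1 starts at roll index 0: rolls=3,5 (sum=8), consumes 2 rolls
Frame 2 starts at roll index 2: rolls=2,8 (sum=10), consumes 2 rolls
Frame 3 starts at roll index 4: rolls=9,0 (sum=9), consumes 2 rolls
Frame 4 starts at roll index 6: rolls=4,6 (sum=10), consumes 2 rolls
Frame 5 starts at roll index 8: rolls=3,7 (sum=10), consumes 2 rolls
Frame 6 starts at roll index 10: roll=10 (strike), consumes 1 roll
Frame 7 starts at roll index 11: roll=10 (strike), consumes 1 roll
Frame 8 starts at roll index 12: rolls=7,1 (sum=8), consumes 2 rolls
Frame 9 starts at roll index 14: roll=10 (strike), consumes 1 roll
Frame 10 starts at roll index 15: 3 remaining rolls

Answer: 0 2 4 6 8 10 11 12 14 15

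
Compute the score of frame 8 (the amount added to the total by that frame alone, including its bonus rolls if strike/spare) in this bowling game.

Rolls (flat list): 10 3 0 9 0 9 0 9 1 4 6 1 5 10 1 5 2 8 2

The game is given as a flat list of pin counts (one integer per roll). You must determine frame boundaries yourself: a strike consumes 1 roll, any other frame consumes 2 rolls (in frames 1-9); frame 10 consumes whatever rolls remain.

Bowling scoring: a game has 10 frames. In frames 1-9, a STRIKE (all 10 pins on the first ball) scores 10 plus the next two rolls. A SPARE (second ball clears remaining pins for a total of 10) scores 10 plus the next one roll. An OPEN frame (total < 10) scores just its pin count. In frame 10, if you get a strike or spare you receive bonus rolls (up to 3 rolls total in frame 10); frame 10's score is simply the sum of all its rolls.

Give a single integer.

Frame 1: STRIKE. 10 + next two rolls (3+0) = 13. Cumulative: 13
Frame 2: OPEN (3+0=3). Cumulative: 16
Frame 3: OPEN (9+0=9). Cumulative: 25
Frame 4: OPEN (9+0=9). Cumulative: 34
Frame 5: SPARE (9+1=10). 10 + next roll (4) = 14. Cumulative: 48
Frame 6: SPARE (4+6=10). 10 + next roll (1) = 11. Cumulative: 59
Frame 7: OPEN (1+5=6). Cumulative: 65
Frame 8: STRIKE. 10 + next two rolls (1+5) = 16. Cumulative: 81
Frame 9: OPEN (1+5=6). Cumulative: 87
Frame 10: SPARE. Sum of all frame-10 rolls (2+8+2) = 12. Cumulative: 99

Answer: 16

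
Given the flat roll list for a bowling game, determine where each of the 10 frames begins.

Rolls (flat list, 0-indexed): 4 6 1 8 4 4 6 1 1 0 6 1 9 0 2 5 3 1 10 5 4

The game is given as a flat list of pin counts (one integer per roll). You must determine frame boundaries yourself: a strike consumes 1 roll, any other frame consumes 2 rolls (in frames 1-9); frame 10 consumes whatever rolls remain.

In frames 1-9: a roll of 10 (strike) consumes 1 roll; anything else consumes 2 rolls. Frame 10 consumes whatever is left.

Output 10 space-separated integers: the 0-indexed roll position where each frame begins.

Answer: 0 2 4 6 8 10 12 14 16 18

Derivation:
Frame 1 starts at roll index 0: rolls=4,6 (sum=10), consumes 2 rolls
Frame 2 starts at roll index 2: rolls=1,8 (sum=9), consumes 2 rolls
Frame 3 starts at roll index 4: rolls=4,4 (sum=8), consumes 2 rolls
Frame 4 starts at roll index 6: rolls=6,1 (sum=7), consumes 2 rolls
Frame 5 starts at roll index 8: rolls=1,0 (sum=1), consumes 2 rolls
Frame 6 starts at roll index 10: rolls=6,1 (sum=7), consumes 2 rolls
Frame 7 starts at roll index 12: rolls=9,0 (sum=9), consumes 2 rolls
Frame 8 starts at roll index 14: rolls=2,5 (sum=7), consumes 2 rolls
Frame 9 starts at roll index 16: rolls=3,1 (sum=4), consumes 2 rolls
Frame 10 starts at roll index 18: 3 remaining rolls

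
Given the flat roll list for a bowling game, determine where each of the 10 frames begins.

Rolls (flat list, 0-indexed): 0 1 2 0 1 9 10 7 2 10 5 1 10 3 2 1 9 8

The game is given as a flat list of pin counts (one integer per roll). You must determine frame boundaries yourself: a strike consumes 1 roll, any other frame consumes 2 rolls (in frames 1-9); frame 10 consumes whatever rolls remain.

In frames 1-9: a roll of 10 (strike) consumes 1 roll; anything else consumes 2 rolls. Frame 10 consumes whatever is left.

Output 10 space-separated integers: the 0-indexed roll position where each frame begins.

Answer: 0 2 4 6 7 9 10 12 13 15

Derivation:
Frame 1 starts at roll index 0: rolls=0,1 (sum=1), consumes 2 rolls
Frame 2 starts at roll index 2: rolls=2,0 (sum=2), consumes 2 rolls
Frame 3 starts at roll index 4: rolls=1,9 (sum=10), consumes 2 rolls
Frame 4 starts at roll index 6: roll=10 (strike), consumes 1 roll
Frame 5 starts at roll index 7: rolls=7,2 (sum=9), consumes 2 rolls
Frame 6 starts at roll index 9: roll=10 (strike), consumes 1 roll
Frame 7 starts at roll index 10: rolls=5,1 (sum=6), consumes 2 rolls
Frame 8 starts at roll index 12: roll=10 (strike), consumes 1 roll
Frame 9 starts at roll index 13: rolls=3,2 (sum=5), consumes 2 rolls
Frame 10 starts at roll index 15: 3 remaining rolls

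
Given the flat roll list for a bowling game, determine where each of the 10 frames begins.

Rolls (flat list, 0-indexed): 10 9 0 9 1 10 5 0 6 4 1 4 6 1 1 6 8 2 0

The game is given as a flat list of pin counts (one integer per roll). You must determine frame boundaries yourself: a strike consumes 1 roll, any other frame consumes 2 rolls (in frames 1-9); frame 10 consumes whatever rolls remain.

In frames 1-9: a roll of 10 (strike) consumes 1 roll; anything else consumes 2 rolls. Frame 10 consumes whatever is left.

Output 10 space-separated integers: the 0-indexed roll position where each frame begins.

Frame 1 starts at roll index 0: roll=10 (strike), consumes 1 roll
Frame 2 starts at roll index 1: rolls=9,0 (sum=9), consumes 2 rolls
Frame 3 starts at roll index 3: rolls=9,1 (sum=10), consumes 2 rolls
Frame 4 starts at roll index 5: roll=10 (strike), consumes 1 roll
Frame 5 starts at roll index 6: rolls=5,0 (sum=5), consumes 2 rolls
Frame 6 starts at roll index 8: rolls=6,4 (sum=10), consumes 2 rolls
Frame 7 starts at roll index 10: rolls=1,4 (sum=5), consumes 2 rolls
Frame 8 starts at roll index 12: rolls=6,1 (sum=7), consumes 2 rolls
Frame 9 starts at roll index 14: rolls=1,6 (sum=7), consumes 2 rolls
Frame 10 starts at roll index 16: 3 remaining rolls

Answer: 0 1 3 5 6 8 10 12 14 16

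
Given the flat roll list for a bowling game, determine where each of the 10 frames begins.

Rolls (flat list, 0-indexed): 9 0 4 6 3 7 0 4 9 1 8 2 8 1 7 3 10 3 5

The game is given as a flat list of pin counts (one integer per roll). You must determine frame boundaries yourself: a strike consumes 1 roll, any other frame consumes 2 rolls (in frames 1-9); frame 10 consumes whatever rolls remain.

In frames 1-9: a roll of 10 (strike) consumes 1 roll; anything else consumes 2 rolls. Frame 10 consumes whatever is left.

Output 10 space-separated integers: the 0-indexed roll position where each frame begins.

Answer: 0 2 4 6 8 10 12 14 16 17

Derivation:
Frame 1 starts at roll index 0: rolls=9,0 (sum=9), consumes 2 rolls
Frame 2 starts at roll index 2: rolls=4,6 (sum=10), consumes 2 rolls
Frame 3 starts at roll index 4: rolls=3,7 (sum=10), consumes 2 rolls
Frame 4 starts at roll index 6: rolls=0,4 (sum=4), consumes 2 rolls
Frame 5 starts at roll index 8: rolls=9,1 (sum=10), consumes 2 rolls
Frame 6 starts at roll index 10: rolls=8,2 (sum=10), consumes 2 rolls
Frame 7 starts at roll index 12: rolls=8,1 (sum=9), consumes 2 rolls
Frame 8 starts at roll index 14: rolls=7,3 (sum=10), consumes 2 rolls
Frame 9 starts at roll index 16: roll=10 (strike), consumes 1 roll
Frame 10 starts at roll index 17: 2 remaining rolls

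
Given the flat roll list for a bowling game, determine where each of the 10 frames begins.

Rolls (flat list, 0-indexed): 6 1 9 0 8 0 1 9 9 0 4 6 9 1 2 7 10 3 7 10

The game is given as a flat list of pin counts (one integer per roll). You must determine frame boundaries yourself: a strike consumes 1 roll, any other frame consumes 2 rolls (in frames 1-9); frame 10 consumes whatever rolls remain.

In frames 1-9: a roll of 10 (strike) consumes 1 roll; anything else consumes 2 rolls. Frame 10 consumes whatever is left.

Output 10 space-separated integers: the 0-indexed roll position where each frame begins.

Frame 1 starts at roll index 0: rolls=6,1 (sum=7), consumes 2 rolls
Frame 2 starts at roll index 2: rolls=9,0 (sum=9), consumes 2 rolls
Frame 3 starts at roll index 4: rolls=8,0 (sum=8), consumes 2 rolls
Frame 4 starts at roll index 6: rolls=1,9 (sum=10), consumes 2 rolls
Frame 5 starts at roll index 8: rolls=9,0 (sum=9), consumes 2 rolls
Frame 6 starts at roll index 10: rolls=4,6 (sum=10), consumes 2 rolls
Frame 7 starts at roll index 12: rolls=9,1 (sum=10), consumes 2 rolls
Frame 8 starts at roll index 14: rolls=2,7 (sum=9), consumes 2 rolls
Frame 9 starts at roll index 16: roll=10 (strike), consumes 1 roll
Frame 10 starts at roll index 17: 3 remaining rolls

Answer: 0 2 4 6 8 10 12 14 16 17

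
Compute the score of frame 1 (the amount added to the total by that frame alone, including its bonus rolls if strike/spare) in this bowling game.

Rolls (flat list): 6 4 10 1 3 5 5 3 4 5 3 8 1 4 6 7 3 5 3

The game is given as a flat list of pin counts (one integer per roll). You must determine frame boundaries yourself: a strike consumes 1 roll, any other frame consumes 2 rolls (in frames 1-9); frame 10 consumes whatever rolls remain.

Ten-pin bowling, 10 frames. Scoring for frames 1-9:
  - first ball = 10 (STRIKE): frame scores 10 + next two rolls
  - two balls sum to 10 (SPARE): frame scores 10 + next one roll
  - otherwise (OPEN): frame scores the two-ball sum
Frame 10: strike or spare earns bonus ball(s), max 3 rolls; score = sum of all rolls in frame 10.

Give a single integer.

Frame 1: SPARE (6+4=10). 10 + next roll (10) = 20. Cumulative: 20
Frame 2: STRIKE. 10 + next two rolls (1+3) = 14. Cumulative: 34
Frame 3: OPEN (1+3=4). Cumulative: 38

Answer: 20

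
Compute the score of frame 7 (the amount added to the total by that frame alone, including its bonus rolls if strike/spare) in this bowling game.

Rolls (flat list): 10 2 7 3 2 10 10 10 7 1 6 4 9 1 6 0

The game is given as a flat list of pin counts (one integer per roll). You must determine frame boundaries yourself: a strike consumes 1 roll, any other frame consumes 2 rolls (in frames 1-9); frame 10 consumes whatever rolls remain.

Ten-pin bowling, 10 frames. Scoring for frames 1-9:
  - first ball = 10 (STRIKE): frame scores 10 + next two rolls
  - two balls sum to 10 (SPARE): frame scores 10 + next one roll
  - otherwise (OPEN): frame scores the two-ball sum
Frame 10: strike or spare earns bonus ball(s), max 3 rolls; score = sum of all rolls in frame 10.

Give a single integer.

Answer: 8

Derivation:
Frame 1: STRIKE. 10 + next two rolls (2+7) = 19. Cumulative: 19
Frame 2: OPEN (2+7=9). Cumulative: 28
Frame 3: OPEN (3+2=5). Cumulative: 33
Frame 4: STRIKE. 10 + next two rolls (10+10) = 30. Cumulative: 63
Frame 5: STRIKE. 10 + next two rolls (10+7) = 27. Cumulative: 90
Frame 6: STRIKE. 10 + next two rolls (7+1) = 18. Cumulative: 108
Frame 7: OPEN (7+1=8). Cumulative: 116
Frame 8: SPARE (6+4=10). 10 + next roll (9) = 19. Cumulative: 135
Frame 9: SPARE (9+1=10). 10 + next roll (6) = 16. Cumulative: 151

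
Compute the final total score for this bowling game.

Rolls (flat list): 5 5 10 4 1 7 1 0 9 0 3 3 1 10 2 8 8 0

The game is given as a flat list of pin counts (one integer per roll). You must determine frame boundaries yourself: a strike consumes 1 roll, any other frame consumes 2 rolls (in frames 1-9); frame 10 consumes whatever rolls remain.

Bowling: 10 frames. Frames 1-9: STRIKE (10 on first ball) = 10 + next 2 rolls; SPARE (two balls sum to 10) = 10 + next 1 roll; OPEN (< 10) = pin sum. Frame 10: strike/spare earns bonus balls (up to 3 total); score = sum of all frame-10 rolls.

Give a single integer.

Frame 1: SPARE (5+5=10). 10 + next roll (10) = 20. Cumulative: 20
Frame 2: STRIKE. 10 + next two rolls (4+1) = 15. Cumulative: 35
Frame 3: OPEN (4+1=5). Cumulative: 40
Frame 4: OPEN (7+1=8). Cumulative: 48
Frame 5: OPEN (0+9=9). Cumulative: 57
Frame 6: OPEN (0+3=3). Cumulative: 60
Frame 7: OPEN (3+1=4). Cumulative: 64
Frame 8: STRIKE. 10 + next two rolls (2+8) = 20. Cumulative: 84
Frame 9: SPARE (2+8=10). 10 + next roll (8) = 18. Cumulative: 102
Frame 10: OPEN. Sum of all frame-10 rolls (8+0) = 8. Cumulative: 110

Answer: 110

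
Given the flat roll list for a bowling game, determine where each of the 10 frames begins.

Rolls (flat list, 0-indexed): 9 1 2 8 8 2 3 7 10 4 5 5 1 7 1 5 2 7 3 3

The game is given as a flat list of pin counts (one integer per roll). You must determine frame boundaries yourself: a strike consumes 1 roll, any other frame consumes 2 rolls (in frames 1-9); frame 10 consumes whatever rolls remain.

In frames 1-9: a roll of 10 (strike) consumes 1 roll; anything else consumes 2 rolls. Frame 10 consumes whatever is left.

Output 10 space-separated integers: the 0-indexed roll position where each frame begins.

Frame 1 starts at roll index 0: rolls=9,1 (sum=10), consumes 2 rolls
Frame 2 starts at roll index 2: rolls=2,8 (sum=10), consumes 2 rolls
Frame 3 starts at roll index 4: rolls=8,2 (sum=10), consumes 2 rolls
Frame 4 starts at roll index 6: rolls=3,7 (sum=10), consumes 2 rolls
Frame 5 starts at roll index 8: roll=10 (strike), consumes 1 roll
Frame 6 starts at roll index 9: rolls=4,5 (sum=9), consumes 2 rolls
Frame 7 starts at roll index 11: rolls=5,1 (sum=6), consumes 2 rolls
Frame 8 starts at roll index 13: rolls=7,1 (sum=8), consumes 2 rolls
Frame 9 starts at roll index 15: rolls=5,2 (sum=7), consumes 2 rolls
Frame 10 starts at roll index 17: 3 remaining rolls

Answer: 0 2 4 6 8 9 11 13 15 17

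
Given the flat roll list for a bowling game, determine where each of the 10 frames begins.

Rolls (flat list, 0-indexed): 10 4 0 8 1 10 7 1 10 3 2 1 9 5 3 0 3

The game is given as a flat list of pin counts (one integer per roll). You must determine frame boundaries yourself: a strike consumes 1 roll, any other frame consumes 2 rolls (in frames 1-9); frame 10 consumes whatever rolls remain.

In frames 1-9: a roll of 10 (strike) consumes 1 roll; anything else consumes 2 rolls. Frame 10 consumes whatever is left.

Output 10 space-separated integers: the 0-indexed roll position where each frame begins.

Frame 1 starts at roll index 0: roll=10 (strike), consumes 1 roll
Frame 2 starts at roll index 1: rolls=4,0 (sum=4), consumes 2 rolls
Frame 3 starts at roll index 3: rolls=8,1 (sum=9), consumes 2 rolls
Frame 4 starts at roll index 5: roll=10 (strike), consumes 1 roll
Frame 5 starts at roll index 6: rolls=7,1 (sum=8), consumes 2 rolls
Frame 6 starts at roll index 8: roll=10 (strike), consumes 1 roll
Frame 7 starts at roll index 9: rolls=3,2 (sum=5), consumes 2 rolls
Frame 8 starts at roll index 11: rolls=1,9 (sum=10), consumes 2 rolls
Frame 9 starts at roll index 13: rolls=5,3 (sum=8), consumes 2 rolls
Frame 10 starts at roll index 15: 2 remaining rolls

Answer: 0 1 3 5 6 8 9 11 13 15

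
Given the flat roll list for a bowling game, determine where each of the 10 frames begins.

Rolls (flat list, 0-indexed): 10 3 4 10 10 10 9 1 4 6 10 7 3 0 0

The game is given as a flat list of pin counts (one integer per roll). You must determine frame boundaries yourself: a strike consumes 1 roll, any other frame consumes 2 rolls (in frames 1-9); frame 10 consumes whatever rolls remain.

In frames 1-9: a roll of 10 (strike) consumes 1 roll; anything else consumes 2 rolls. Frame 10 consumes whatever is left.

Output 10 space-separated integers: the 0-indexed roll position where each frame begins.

Frame 1 starts at roll index 0: roll=10 (strike), consumes 1 roll
Frame 2 starts at roll index 1: rolls=3,4 (sum=7), consumes 2 rolls
Frame 3 starts at roll index 3: roll=10 (strike), consumes 1 roll
Frame 4 starts at roll index 4: roll=10 (strike), consumes 1 roll
Frame 5 starts at roll index 5: roll=10 (strike), consumes 1 roll
Frame 6 starts at roll index 6: rolls=9,1 (sum=10), consumes 2 rolls
Frame 7 starts at roll index 8: rolls=4,6 (sum=10), consumes 2 rolls
Frame 8 starts at roll index 10: roll=10 (strike), consumes 1 roll
Frame 9 starts at roll index 11: rolls=7,3 (sum=10), consumes 2 rolls
Frame 10 starts at roll index 13: 2 remaining rolls

Answer: 0 1 3 4 5 6 8 10 11 13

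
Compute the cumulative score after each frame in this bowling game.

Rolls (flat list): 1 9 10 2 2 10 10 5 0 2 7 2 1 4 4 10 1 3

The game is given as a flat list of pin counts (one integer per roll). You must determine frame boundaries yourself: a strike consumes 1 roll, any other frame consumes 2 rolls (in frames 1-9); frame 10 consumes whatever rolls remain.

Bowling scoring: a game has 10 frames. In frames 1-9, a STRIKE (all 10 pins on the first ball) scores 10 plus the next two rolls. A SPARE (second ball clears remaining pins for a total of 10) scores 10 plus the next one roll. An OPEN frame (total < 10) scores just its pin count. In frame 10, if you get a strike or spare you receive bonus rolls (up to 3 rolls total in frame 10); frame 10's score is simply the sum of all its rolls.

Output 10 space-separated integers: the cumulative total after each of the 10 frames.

Frame 1: SPARE (1+9=10). 10 + next roll (10) = 20. Cumulative: 20
Frame 2: STRIKE. 10 + next two rolls (2+2) = 14. Cumulative: 34
Frame 3: OPEN (2+2=4). Cumulative: 38
Frame 4: STRIKE. 10 + next two rolls (10+5) = 25. Cumulative: 63
Frame 5: STRIKE. 10 + next two rolls (5+0) = 15. Cumulative: 78
Frame 6: OPEN (5+0=5). Cumulative: 83
Frame 7: OPEN (2+7=9). Cumulative: 92
Frame 8: OPEN (2+1=3). Cumulative: 95
Frame 9: OPEN (4+4=8). Cumulative: 103
Frame 10: STRIKE. Sum of all frame-10 rolls (10+1+3) = 14. Cumulative: 117

Answer: 20 34 38 63 78 83 92 95 103 117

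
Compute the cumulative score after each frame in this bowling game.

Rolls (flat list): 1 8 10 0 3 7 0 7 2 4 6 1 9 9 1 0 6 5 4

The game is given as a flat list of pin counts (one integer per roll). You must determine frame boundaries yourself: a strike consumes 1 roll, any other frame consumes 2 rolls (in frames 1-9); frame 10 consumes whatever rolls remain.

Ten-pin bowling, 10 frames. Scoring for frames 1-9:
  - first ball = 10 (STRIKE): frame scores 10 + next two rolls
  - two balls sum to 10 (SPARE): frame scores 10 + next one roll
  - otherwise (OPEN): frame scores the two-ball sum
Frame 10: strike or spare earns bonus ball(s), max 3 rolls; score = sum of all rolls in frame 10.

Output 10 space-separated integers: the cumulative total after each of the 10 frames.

Frame 1: OPEN (1+8=9). Cumulative: 9
Frame 2: STRIKE. 10 + next two rolls (0+3) = 13. Cumulative: 22
Frame 3: OPEN (0+3=3). Cumulative: 25
Frame 4: OPEN (7+0=7). Cumulative: 32
Frame 5: OPEN (7+2=9). Cumulative: 41
Frame 6: SPARE (4+6=10). 10 + next roll (1) = 11. Cumulative: 52
Frame 7: SPARE (1+9=10). 10 + next roll (9) = 19. Cumulative: 71
Frame 8: SPARE (9+1=10). 10 + next roll (0) = 10. Cumulative: 81
Frame 9: OPEN (0+6=6). Cumulative: 87
Frame 10: OPEN. Sum of all frame-10 rolls (5+4) = 9. Cumulative: 96

Answer: 9 22 25 32 41 52 71 81 87 96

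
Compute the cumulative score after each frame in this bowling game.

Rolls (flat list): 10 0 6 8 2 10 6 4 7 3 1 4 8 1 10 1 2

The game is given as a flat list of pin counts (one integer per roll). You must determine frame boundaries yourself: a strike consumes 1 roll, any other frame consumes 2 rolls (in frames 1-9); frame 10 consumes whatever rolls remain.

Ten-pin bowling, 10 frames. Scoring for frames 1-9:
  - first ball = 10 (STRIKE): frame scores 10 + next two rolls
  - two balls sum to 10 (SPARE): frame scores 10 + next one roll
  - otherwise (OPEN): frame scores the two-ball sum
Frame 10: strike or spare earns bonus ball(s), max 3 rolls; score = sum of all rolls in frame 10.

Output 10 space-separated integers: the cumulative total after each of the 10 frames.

Frame 1: STRIKE. 10 + next two rolls (0+6) = 16. Cumulative: 16
Frame 2: OPEN (0+6=6). Cumulative: 22
Frame 3: SPARE (8+2=10). 10 + next roll (10) = 20. Cumulative: 42
Frame 4: STRIKE. 10 + next two rolls (6+4) = 20. Cumulative: 62
Frame 5: SPARE (6+4=10). 10 + next roll (7) = 17. Cumulative: 79
Frame 6: SPARE (7+3=10). 10 + next roll (1) = 11. Cumulative: 90
Frame 7: OPEN (1+4=5). Cumulative: 95
Frame 8: OPEN (8+1=9). Cumulative: 104
Frame 9: STRIKE. 10 + next two rolls (1+2) = 13. Cumulative: 117
Frame 10: OPEN. Sum of all frame-10 rolls (1+2) = 3. Cumulative: 120

Answer: 16 22 42 62 79 90 95 104 117 120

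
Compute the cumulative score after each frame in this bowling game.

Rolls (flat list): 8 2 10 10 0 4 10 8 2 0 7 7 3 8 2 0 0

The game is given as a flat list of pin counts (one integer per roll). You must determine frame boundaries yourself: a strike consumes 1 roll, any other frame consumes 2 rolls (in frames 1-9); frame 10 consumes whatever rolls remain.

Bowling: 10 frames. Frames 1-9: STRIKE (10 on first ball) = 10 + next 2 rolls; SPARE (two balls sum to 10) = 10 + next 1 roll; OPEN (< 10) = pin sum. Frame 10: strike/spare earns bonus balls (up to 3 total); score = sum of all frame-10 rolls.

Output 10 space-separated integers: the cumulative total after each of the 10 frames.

Answer: 20 40 54 58 78 88 95 113 123 123

Derivation:
Frame 1: SPARE (8+2=10). 10 + next roll (10) = 20. Cumulative: 20
Frame 2: STRIKE. 10 + next two rolls (10+0) = 20. Cumulative: 40
Frame 3: STRIKE. 10 + next two rolls (0+4) = 14. Cumulative: 54
Frame 4: OPEN (0+4=4). Cumulative: 58
Frame 5: STRIKE. 10 + next two rolls (8+2) = 20. Cumulative: 78
Frame 6: SPARE (8+2=10). 10 + next roll (0) = 10. Cumulative: 88
Frame 7: OPEN (0+7=7). Cumulative: 95
Frame 8: SPARE (7+3=10). 10 + next roll (8) = 18. Cumulative: 113
Frame 9: SPARE (8+2=10). 10 + next roll (0) = 10. Cumulative: 123
Frame 10: OPEN. Sum of all frame-10 rolls (0+0) = 0. Cumulative: 123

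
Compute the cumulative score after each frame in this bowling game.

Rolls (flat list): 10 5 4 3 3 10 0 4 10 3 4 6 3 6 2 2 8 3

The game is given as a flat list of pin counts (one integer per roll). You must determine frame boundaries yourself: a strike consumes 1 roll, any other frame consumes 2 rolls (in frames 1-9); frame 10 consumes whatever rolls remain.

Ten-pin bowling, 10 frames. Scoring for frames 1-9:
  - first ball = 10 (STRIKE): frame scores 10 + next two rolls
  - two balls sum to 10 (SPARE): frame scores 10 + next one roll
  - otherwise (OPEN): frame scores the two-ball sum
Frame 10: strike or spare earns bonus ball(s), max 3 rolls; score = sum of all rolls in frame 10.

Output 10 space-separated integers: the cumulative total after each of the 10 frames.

Frame 1: STRIKE. 10 + next two rolls (5+4) = 19. Cumulative: 19
Frame 2: OPEN (5+4=9). Cumulative: 28
Frame 3: OPEN (3+3=6). Cumulative: 34
Frame 4: STRIKE. 10 + next two rolls (0+4) = 14. Cumulative: 48
Frame 5: OPEN (0+4=4). Cumulative: 52
Frame 6: STRIKE. 10 + next two rolls (3+4) = 17. Cumulative: 69
Frame 7: OPEN (3+4=7). Cumulative: 76
Frame 8: OPEN (6+3=9). Cumulative: 85
Frame 9: OPEN (6+2=8). Cumulative: 93
Frame 10: SPARE. Sum of all frame-10 rolls (2+8+3) = 13. Cumulative: 106

Answer: 19 28 34 48 52 69 76 85 93 106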